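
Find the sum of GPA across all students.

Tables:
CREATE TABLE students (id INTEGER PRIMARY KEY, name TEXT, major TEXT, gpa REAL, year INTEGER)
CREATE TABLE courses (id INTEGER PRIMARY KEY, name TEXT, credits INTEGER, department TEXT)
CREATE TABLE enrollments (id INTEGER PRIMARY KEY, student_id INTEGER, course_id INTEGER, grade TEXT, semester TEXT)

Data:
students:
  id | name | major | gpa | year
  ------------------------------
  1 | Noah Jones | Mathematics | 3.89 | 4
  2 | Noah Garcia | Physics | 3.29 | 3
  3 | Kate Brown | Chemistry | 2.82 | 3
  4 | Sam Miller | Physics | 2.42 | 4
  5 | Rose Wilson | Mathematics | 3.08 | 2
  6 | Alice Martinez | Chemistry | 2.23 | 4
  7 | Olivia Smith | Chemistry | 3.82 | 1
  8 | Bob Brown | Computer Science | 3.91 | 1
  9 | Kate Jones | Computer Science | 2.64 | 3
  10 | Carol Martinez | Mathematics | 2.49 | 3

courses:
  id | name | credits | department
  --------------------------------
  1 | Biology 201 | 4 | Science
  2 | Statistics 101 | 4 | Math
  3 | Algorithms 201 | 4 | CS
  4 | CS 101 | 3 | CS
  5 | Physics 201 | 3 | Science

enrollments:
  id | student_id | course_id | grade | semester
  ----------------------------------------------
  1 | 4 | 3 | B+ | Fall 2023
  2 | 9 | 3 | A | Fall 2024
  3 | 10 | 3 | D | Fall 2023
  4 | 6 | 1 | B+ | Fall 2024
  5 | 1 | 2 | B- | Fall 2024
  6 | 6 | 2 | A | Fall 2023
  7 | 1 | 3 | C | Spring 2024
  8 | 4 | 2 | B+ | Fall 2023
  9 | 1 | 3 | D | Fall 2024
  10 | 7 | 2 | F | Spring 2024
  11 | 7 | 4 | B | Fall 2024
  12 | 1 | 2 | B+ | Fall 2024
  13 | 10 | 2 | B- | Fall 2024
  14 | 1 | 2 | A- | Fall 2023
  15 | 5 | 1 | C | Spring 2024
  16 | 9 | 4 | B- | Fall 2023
SELECT SUM(gpa) FROM students

Execution result:
30.59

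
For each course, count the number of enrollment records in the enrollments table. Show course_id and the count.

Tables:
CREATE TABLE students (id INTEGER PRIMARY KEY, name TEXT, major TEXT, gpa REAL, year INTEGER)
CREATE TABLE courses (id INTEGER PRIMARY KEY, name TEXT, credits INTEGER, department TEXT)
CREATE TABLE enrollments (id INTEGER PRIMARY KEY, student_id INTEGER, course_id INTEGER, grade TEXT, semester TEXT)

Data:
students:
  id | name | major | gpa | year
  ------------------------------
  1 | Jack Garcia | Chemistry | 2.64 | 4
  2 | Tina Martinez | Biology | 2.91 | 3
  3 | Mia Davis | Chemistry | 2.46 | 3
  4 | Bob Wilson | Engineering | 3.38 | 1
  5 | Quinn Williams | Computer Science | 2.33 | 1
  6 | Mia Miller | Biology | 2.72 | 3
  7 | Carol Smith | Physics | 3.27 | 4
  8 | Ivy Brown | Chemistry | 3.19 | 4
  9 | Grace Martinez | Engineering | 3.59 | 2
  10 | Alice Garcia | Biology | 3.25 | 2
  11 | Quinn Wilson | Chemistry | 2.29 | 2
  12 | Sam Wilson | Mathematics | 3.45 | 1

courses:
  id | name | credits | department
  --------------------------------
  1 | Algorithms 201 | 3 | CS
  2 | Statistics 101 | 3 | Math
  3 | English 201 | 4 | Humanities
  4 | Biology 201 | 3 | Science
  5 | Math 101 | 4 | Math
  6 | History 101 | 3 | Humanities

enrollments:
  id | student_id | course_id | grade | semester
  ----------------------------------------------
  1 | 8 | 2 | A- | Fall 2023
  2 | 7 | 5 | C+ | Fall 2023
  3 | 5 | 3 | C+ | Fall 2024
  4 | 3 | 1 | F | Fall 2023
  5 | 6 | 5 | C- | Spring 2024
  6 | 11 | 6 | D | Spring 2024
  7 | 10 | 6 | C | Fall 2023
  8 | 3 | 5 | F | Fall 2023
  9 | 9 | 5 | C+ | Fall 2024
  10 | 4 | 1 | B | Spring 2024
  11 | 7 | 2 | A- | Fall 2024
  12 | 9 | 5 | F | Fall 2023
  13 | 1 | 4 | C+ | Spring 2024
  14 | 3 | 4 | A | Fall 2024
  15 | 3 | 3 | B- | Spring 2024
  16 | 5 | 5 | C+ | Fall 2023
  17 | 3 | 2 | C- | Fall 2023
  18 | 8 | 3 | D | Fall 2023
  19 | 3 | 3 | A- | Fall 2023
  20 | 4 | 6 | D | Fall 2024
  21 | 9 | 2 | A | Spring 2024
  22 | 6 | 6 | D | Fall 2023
SELECT course_id, COUNT(*) AS enrollment_count FROM enrollments GROUP BY course_id

Execution result:
course_id | enrollment_count
1 | 2
2 | 4
3 | 4
4 | 2
5 | 6
6 | 4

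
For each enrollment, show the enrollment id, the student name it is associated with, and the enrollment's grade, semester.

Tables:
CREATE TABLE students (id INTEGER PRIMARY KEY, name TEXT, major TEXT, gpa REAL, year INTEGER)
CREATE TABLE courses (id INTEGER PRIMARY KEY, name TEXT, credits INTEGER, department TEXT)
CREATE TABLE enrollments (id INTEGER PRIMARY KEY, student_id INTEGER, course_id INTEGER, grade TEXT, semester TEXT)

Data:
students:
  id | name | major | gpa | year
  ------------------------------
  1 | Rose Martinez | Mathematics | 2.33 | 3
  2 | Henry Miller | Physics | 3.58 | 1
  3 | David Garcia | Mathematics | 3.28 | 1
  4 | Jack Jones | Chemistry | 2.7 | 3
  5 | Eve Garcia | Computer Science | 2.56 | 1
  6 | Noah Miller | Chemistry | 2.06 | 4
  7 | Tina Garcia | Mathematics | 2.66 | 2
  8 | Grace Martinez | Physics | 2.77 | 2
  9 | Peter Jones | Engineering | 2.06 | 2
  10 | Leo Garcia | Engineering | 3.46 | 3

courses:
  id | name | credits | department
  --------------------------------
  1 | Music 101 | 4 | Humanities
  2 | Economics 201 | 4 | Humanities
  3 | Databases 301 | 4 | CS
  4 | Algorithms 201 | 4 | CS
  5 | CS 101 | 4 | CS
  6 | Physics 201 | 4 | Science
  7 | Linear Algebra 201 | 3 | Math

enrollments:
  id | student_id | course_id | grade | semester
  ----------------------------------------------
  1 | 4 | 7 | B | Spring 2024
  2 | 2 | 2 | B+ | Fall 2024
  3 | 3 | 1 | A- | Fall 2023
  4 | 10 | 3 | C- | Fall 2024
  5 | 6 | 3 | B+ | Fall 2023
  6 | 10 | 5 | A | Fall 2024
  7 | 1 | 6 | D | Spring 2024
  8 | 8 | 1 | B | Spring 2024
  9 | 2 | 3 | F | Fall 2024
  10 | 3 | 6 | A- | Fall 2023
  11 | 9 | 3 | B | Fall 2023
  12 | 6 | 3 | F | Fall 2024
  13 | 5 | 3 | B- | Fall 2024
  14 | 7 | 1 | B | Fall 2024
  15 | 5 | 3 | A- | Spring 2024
SELECT c.id, p.name AS student, c.grade, c.semester FROM enrollments c JOIN students p ON c.student_id = p.id

Execution result:
id | student | grade | semester
1 | Jack Jones | B | Spring 2024
2 | Henry Miller | B+ | Fall 2024
3 | David Garcia | A- | Fall 2023
4 | Leo Garcia | C- | Fall 2024
5 | Noah Miller | B+ | Fall 2023
6 | Leo Garcia | A | Fall 2024
7 | Rose Martinez | D | Spring 2024
8 | Grace Martinez | B | Spring 2024
9 | Henry Miller | F | Fall 2024
10 | David Garcia | A- | Fall 2023
11 | Peter Jones | B | Fall 2023
12 | Noah Miller | F | Fall 2024
13 | Eve Garcia | B- | Fall 2024
14 | Tina Garcia | B | Fall 2024
15 | Eve Garcia | A- | Spring 2024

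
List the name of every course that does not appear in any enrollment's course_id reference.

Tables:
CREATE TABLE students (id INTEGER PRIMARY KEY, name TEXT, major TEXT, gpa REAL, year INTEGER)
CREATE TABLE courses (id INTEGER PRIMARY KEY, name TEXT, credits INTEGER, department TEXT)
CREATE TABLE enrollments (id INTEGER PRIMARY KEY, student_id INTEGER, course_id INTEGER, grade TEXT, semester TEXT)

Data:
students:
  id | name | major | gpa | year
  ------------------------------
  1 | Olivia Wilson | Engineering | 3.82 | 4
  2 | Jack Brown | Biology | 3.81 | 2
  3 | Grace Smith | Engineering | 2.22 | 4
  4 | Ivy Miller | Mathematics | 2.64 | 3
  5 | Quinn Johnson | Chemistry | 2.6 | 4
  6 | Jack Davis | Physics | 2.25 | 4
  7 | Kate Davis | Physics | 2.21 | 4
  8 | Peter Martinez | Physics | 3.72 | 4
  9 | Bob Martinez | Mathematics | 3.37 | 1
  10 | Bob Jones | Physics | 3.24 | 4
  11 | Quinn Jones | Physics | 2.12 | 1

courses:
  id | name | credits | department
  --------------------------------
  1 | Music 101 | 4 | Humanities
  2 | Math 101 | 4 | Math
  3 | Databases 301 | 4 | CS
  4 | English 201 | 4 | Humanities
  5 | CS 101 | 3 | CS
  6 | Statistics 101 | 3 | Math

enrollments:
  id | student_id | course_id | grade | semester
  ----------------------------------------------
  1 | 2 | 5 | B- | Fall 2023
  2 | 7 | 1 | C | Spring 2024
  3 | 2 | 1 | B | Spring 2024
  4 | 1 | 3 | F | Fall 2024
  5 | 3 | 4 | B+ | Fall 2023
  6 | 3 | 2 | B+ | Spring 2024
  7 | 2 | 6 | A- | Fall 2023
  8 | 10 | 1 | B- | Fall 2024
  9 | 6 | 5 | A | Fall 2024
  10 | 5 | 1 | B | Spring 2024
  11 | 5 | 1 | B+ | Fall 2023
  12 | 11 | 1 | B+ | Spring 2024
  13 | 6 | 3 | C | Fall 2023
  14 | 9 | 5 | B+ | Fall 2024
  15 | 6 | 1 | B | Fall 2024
SELECT p.name FROM courses p LEFT JOIN enrollments c ON c.course_id = p.id WHERE c.id IS NULL

Execution result:
(no rows)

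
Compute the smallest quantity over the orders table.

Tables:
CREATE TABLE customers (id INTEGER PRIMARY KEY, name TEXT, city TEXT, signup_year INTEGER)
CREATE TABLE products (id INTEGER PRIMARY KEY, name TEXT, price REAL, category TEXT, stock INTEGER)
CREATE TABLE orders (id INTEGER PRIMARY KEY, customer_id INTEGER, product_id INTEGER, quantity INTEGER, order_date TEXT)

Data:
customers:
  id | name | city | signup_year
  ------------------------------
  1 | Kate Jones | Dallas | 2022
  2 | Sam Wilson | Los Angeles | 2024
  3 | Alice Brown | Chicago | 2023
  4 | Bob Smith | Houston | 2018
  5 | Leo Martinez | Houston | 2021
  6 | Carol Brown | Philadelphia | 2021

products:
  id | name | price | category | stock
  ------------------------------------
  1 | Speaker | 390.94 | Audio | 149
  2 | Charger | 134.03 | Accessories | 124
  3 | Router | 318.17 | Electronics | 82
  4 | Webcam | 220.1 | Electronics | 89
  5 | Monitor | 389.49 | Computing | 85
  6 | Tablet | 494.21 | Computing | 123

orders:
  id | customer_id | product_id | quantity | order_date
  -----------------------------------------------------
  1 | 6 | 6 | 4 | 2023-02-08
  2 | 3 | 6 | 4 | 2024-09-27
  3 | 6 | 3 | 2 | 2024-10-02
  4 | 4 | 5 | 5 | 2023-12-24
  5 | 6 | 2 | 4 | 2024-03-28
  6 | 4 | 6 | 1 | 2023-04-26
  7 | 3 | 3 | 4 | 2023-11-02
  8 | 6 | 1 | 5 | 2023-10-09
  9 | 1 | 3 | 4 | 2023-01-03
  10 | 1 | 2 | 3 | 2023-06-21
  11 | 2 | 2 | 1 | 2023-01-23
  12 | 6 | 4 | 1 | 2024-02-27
SELECT MIN(quantity) FROM orders

Execution result:
1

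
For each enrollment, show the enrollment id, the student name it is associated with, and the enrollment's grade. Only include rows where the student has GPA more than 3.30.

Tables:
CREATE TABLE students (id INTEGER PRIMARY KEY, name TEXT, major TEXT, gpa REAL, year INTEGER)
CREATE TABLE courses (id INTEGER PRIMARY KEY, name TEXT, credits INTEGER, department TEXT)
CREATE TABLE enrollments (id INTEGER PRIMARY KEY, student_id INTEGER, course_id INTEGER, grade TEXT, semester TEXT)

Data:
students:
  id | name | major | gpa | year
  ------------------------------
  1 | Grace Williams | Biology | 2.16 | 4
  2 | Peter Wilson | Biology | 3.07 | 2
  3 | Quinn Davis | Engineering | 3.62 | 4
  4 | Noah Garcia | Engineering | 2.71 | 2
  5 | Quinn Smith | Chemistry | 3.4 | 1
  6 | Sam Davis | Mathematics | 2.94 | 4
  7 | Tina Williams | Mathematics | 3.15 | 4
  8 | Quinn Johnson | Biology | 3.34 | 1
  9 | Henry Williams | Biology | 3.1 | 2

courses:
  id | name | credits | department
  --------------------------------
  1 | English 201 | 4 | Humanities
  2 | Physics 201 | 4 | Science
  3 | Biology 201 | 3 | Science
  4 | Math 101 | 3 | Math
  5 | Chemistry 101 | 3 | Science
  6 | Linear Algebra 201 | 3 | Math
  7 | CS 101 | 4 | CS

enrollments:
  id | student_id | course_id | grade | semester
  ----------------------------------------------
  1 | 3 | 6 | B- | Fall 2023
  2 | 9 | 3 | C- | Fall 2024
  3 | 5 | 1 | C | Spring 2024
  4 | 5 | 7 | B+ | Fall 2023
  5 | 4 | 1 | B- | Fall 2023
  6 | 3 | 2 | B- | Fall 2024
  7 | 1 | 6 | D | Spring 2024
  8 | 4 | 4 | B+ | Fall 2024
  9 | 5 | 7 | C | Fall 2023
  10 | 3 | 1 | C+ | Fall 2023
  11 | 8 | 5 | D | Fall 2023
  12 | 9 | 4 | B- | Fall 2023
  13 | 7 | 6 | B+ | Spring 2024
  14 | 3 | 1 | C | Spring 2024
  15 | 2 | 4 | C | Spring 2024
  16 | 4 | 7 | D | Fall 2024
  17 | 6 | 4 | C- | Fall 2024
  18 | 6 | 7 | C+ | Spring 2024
SELECT c.id, p.name AS student, c.grade FROM enrollments c JOIN students p ON c.student_id = p.id WHERE p.gpa > 3.3

Execution result:
id | student | grade
1 | Quinn Davis | B-
3 | Quinn Smith | C
4 | Quinn Smith | B+
6 | Quinn Davis | B-
9 | Quinn Smith | C
10 | Quinn Davis | C+
11 | Quinn Johnson | D
14 | Quinn Davis | C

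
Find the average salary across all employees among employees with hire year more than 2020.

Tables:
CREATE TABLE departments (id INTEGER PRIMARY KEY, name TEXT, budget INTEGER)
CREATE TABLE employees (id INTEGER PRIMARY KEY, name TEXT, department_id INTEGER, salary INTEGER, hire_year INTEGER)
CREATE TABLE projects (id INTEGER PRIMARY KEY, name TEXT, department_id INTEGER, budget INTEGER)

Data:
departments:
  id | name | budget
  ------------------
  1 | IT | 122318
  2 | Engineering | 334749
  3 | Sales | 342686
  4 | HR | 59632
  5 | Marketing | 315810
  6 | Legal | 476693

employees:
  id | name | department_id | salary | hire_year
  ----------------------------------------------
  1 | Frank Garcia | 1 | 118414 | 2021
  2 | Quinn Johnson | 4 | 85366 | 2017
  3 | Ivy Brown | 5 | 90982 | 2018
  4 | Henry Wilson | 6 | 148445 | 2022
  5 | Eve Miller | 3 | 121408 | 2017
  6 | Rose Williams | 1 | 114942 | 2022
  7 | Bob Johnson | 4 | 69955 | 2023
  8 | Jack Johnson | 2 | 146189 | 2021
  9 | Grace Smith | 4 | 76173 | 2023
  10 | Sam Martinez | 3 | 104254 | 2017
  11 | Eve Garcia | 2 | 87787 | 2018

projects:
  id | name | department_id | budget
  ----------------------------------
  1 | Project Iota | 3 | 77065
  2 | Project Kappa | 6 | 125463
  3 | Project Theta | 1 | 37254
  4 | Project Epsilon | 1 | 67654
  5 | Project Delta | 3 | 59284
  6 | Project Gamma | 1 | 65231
SELECT AVG(salary) FROM employees WHERE hire_year > 2020

Execution result:
112353.00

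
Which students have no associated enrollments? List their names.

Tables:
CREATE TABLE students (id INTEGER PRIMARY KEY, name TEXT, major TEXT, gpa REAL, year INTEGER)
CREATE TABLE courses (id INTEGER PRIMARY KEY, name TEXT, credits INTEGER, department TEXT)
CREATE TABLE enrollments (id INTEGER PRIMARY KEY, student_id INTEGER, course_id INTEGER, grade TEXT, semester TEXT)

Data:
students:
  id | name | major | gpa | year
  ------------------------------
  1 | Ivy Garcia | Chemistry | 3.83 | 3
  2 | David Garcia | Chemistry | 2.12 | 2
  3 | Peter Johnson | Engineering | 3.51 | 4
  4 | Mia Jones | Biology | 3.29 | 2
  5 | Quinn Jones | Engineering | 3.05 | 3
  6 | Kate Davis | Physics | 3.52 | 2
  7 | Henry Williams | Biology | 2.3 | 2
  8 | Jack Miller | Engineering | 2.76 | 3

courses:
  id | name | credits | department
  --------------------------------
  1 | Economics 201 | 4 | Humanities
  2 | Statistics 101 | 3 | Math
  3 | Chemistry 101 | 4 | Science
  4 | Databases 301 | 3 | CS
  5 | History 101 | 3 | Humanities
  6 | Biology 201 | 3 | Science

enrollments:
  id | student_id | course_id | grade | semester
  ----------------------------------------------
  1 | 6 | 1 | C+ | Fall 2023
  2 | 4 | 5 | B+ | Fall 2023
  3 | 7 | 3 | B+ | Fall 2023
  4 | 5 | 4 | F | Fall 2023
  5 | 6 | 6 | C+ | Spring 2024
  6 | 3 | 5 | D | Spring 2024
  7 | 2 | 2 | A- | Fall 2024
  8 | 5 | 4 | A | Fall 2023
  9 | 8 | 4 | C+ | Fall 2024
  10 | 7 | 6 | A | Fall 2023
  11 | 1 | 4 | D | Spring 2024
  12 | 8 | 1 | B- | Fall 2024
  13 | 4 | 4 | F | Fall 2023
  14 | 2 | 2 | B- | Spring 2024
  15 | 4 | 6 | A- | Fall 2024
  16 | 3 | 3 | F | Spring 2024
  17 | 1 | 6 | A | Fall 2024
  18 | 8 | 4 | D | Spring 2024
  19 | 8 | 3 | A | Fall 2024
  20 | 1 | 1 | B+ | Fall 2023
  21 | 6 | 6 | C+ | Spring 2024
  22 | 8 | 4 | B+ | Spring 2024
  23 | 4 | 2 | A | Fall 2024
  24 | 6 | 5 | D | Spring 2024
SELECT p.name FROM students p LEFT JOIN enrollments c ON c.student_id = p.id WHERE c.id IS NULL

Execution result:
(no rows)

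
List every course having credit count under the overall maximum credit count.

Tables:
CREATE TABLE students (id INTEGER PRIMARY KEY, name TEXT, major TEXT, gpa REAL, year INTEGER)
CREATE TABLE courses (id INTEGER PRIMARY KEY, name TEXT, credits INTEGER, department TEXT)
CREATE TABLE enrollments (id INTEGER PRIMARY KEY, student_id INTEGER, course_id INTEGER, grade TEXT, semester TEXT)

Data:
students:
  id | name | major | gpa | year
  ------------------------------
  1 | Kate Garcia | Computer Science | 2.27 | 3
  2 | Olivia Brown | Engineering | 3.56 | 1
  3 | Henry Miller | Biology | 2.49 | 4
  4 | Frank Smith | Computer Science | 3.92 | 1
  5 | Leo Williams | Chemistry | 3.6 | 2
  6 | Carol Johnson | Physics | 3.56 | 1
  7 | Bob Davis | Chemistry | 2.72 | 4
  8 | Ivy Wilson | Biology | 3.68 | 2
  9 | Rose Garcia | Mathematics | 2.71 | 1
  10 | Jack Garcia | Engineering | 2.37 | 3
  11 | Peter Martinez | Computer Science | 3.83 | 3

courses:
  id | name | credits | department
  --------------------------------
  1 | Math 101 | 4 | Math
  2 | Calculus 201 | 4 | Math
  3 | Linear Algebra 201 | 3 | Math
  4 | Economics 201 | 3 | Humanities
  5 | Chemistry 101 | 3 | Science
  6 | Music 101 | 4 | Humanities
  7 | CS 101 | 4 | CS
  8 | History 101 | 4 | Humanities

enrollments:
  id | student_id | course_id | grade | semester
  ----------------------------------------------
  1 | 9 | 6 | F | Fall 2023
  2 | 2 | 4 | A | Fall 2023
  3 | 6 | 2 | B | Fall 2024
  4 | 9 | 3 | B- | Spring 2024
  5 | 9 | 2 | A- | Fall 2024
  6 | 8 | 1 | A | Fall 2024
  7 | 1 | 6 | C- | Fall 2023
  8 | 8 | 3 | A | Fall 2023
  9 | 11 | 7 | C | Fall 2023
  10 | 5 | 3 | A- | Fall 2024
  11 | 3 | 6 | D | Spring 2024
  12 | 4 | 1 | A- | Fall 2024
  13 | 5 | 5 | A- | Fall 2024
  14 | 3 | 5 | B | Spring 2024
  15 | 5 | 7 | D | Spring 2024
SELECT name, credits FROM courses WHERE credits < (SELECT MAX(credits) FROM courses)

Execution result:
name | credits
Linear Algebra 201 | 3
Economics 201 | 3
Chemistry 101 | 3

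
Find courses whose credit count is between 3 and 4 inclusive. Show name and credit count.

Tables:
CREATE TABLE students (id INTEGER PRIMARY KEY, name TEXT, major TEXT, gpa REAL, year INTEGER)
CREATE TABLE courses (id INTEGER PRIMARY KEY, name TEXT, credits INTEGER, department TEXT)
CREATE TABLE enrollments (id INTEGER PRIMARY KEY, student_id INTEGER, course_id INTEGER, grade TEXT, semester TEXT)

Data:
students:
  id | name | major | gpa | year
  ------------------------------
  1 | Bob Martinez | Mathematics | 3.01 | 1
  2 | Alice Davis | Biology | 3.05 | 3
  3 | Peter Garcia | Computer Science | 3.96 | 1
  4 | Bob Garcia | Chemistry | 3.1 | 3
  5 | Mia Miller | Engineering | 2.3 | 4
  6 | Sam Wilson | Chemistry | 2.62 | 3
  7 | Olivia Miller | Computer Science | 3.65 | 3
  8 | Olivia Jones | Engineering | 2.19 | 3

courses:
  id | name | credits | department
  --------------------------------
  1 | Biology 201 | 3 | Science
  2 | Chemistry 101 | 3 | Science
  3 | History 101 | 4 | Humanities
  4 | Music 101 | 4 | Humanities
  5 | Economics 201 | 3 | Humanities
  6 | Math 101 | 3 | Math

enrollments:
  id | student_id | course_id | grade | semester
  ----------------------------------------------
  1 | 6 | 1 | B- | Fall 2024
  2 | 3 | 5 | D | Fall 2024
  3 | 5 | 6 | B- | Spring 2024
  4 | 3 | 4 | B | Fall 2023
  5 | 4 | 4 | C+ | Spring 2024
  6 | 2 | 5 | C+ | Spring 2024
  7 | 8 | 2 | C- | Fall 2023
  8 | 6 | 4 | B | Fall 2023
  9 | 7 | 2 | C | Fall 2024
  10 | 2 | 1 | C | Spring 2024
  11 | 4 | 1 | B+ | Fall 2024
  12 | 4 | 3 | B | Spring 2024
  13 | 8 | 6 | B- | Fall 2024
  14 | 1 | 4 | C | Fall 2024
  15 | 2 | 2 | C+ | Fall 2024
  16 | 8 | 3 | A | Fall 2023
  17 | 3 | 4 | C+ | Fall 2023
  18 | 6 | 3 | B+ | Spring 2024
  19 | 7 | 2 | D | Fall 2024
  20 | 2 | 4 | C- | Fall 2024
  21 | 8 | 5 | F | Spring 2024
SELECT name, credits FROM courses WHERE credits BETWEEN 3 AND 4

Execution result:
name | credits
Biology 201 | 3
Chemistry 101 | 3
History 101 | 4
Music 101 | 4
Economics 201 | 3
Math 101 | 3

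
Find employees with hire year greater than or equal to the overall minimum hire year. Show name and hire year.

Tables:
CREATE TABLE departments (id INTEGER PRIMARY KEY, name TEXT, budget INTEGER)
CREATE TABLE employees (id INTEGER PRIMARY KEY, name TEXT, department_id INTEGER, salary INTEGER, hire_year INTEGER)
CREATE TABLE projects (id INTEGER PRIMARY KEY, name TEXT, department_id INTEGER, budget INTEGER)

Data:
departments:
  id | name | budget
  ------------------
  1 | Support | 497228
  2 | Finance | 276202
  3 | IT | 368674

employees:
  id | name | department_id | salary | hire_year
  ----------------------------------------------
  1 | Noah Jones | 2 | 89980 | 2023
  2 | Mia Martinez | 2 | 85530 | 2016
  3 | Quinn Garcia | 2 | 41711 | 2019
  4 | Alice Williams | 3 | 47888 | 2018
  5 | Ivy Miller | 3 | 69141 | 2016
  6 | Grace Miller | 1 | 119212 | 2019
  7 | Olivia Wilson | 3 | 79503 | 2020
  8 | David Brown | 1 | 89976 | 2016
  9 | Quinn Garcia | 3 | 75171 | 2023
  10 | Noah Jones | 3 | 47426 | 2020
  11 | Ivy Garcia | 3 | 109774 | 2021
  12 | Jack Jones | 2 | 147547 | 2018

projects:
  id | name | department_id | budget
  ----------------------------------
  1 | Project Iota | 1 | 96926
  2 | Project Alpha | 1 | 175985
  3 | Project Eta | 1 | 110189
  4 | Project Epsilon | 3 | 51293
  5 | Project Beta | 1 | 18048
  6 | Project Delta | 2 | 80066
SELECT name, hire_year FROM employees WHERE hire_year >= (SELECT MIN(hire_year) FROM employees)

Execution result:
name | hire_year
Noah Jones | 2023
Mia Martinez | 2016
Quinn Garcia | 2019
Alice Williams | 2018
Ivy Miller | 2016
Grace Miller | 2019
Olivia Wilson | 2020
David Brown | 2016
Quinn Garcia | 2023
Noah Jones | 2020
Ivy Garcia | 2021
Jack Jones | 2018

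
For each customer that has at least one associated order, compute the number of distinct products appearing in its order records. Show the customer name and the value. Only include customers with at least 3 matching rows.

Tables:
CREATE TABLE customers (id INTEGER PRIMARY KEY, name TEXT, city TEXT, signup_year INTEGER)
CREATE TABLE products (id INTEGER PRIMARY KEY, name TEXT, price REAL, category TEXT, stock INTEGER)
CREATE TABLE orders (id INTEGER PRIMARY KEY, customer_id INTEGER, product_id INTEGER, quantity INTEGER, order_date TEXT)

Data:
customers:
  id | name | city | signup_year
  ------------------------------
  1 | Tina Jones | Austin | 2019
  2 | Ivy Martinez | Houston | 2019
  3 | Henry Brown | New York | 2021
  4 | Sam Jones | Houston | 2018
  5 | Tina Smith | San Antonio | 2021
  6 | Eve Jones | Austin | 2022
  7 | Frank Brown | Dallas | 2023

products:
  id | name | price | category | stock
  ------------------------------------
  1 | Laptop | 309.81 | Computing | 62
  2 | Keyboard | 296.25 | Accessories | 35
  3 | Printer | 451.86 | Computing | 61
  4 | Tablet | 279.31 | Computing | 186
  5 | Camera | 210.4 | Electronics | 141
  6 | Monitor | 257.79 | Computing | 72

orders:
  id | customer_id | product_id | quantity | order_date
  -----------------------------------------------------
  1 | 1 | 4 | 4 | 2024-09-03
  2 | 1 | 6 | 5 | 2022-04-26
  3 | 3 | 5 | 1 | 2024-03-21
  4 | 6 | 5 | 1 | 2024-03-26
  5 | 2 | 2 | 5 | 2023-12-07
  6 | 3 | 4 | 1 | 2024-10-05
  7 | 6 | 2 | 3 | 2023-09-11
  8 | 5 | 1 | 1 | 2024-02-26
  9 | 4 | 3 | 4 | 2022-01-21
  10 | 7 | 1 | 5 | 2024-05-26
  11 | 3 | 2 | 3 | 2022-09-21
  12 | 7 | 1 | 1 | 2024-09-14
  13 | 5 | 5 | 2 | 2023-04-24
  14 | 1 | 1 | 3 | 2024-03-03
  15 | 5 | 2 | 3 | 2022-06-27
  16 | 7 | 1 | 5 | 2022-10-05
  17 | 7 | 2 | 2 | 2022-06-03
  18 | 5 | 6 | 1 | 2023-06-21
SELECT p.name, COUNT(DISTINCT c.product_id) AS distinct_product_count FROM orders c JOIN customers p ON c.customer_id = p.id GROUP BY p.id, p.name HAVING COUNT(*) >= 3

Execution result:
name | distinct_product_count
Tina Jones | 3
Henry Brown | 3
Tina Smith | 4
Frank Brown | 2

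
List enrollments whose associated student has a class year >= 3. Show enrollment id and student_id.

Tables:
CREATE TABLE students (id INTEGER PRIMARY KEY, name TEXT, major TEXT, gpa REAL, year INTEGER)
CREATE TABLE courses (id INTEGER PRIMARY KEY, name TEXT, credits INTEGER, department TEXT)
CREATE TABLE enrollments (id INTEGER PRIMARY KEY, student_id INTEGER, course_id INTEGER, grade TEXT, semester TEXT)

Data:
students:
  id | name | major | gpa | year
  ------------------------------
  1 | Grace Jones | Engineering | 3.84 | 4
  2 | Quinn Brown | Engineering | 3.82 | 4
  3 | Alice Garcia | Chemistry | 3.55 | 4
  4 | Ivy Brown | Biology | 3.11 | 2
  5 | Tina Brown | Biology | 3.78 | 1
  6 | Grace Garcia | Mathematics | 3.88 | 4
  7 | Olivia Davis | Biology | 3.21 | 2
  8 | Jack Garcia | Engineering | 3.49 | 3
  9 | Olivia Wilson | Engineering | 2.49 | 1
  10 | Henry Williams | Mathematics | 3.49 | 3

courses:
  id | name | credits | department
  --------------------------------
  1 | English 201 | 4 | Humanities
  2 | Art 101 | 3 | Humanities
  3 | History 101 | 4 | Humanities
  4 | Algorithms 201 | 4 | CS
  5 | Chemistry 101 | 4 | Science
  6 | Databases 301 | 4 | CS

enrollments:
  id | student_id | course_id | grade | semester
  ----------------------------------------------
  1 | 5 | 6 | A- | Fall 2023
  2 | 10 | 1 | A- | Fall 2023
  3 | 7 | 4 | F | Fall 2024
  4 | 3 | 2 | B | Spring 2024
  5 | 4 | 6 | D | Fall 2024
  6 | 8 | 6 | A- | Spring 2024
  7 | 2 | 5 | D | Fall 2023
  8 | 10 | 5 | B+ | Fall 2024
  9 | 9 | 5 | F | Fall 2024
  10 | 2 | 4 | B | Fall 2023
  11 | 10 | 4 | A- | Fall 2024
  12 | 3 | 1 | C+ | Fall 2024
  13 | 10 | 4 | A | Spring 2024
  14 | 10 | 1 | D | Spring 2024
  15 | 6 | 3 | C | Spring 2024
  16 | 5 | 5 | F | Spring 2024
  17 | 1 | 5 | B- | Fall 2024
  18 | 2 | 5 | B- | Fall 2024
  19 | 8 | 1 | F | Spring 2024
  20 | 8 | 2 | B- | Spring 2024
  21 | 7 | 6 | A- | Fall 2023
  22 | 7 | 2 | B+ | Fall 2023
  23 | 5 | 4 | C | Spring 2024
SELECT id, student_id FROM enrollments WHERE student_id IN (SELECT id FROM students WHERE year >= 3)

Execution result:
id | student_id
2 | 10
4 | 3
6 | 8
7 | 2
8 | 10
10 | 2
11 | 10
12 | 3
13 | 10
14 | 10
15 | 6
17 | 1
18 | 2
19 | 8
20 | 8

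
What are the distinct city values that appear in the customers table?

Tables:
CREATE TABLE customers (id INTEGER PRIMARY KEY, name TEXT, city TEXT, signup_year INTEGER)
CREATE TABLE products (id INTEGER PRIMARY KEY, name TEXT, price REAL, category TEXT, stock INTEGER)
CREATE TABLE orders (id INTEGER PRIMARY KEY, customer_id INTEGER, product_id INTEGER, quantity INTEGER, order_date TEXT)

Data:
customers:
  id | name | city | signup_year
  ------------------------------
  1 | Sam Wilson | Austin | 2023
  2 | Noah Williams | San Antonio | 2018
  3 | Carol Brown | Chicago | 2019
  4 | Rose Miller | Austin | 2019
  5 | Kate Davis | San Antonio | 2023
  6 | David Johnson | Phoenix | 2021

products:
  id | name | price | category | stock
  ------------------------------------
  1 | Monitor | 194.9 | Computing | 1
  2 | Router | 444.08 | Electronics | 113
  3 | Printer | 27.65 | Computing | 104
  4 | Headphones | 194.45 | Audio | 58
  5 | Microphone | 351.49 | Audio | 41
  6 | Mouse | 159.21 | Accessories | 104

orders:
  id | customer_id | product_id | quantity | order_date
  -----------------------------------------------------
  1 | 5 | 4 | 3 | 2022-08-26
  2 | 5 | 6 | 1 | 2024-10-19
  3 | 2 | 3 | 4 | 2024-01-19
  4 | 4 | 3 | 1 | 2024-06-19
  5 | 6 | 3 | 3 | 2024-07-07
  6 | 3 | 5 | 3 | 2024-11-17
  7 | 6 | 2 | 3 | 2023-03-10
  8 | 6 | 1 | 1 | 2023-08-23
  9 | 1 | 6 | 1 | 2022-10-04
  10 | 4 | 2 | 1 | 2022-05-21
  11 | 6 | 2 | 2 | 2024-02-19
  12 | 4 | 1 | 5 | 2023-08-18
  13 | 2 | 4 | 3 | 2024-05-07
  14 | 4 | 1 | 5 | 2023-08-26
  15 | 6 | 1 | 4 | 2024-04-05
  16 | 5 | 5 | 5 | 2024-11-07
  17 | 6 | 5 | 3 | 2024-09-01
SELECT DISTINCT city FROM customers

Execution result:
city
Austin
San Antonio
Chicago
Phoenix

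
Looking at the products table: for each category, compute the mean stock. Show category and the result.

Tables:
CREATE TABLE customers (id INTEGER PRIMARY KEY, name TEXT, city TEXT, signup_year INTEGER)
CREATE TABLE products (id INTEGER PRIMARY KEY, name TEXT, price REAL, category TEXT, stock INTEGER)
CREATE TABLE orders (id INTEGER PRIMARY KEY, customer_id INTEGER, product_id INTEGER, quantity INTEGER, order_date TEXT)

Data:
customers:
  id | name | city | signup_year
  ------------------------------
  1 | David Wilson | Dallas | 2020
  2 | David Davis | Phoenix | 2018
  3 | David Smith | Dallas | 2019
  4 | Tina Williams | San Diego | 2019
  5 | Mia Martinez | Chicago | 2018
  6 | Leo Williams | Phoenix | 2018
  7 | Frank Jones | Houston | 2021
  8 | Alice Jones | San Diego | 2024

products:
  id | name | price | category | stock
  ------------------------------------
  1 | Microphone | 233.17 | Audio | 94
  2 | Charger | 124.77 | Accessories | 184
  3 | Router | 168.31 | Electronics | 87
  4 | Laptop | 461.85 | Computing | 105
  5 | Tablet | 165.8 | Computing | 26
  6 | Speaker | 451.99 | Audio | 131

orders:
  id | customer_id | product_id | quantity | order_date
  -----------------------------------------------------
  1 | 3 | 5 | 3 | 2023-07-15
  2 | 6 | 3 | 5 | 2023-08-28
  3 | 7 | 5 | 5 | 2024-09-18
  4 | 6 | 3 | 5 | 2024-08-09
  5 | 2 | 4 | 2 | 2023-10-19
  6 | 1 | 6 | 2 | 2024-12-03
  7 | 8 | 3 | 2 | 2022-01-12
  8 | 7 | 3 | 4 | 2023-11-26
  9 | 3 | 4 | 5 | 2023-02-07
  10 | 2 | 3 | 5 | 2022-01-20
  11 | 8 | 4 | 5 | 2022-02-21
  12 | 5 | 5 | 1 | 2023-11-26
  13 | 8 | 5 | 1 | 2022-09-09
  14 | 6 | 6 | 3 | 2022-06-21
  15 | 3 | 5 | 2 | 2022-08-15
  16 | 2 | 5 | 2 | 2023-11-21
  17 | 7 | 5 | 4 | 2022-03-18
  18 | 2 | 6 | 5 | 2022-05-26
SELECT category, AVG(stock) AS avg_stock FROM products GROUP BY category

Execution result:
category | avg_stock
Accessories | 184.00
Audio | 112.50
Computing | 65.50
Electronics | 87.00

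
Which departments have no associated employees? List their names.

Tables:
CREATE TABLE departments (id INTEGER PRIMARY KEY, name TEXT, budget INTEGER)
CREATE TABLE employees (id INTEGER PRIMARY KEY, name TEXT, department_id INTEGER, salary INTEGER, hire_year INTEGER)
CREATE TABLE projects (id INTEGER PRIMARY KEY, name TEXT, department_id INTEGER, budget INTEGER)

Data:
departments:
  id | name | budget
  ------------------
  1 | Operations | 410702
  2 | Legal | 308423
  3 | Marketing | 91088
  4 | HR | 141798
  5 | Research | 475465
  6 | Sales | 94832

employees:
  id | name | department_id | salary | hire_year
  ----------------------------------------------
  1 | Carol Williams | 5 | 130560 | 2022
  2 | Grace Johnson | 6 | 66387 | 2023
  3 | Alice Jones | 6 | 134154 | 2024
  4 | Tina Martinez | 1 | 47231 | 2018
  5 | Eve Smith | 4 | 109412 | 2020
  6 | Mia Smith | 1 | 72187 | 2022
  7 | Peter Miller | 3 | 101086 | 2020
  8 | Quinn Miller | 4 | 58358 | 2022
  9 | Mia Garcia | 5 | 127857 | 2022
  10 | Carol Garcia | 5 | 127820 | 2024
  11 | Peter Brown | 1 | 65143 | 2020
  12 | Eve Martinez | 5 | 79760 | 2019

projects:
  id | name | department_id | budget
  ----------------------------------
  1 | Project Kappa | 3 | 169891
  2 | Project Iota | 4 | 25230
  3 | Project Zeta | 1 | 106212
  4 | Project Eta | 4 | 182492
SELECT p.name FROM departments p LEFT JOIN employees c ON c.department_id = p.id WHERE c.id IS NULL

Execution result:
Legal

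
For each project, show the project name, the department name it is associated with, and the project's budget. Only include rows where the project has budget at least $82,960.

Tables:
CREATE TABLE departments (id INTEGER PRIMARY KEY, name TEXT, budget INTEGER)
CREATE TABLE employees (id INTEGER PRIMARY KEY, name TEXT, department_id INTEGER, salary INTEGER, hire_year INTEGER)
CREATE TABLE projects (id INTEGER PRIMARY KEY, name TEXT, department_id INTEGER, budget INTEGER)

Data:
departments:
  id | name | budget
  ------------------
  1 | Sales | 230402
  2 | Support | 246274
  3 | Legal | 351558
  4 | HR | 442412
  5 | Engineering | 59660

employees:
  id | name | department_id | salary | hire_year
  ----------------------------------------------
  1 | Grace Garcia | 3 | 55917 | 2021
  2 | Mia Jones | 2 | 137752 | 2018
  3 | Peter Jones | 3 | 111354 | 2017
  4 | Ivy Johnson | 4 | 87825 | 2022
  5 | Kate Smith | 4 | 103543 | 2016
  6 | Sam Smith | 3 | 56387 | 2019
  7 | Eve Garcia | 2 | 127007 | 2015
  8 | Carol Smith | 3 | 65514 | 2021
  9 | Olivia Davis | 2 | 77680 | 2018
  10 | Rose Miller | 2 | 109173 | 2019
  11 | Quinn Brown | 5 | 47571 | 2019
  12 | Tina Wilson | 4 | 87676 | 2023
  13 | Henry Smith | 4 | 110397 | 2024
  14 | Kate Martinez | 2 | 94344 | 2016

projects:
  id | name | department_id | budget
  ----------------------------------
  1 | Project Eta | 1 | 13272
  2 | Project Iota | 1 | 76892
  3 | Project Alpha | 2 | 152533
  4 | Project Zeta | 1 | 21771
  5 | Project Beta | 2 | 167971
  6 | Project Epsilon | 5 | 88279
SELECT c.name, p.name AS department, c.budget FROM projects c JOIN departments p ON c.department_id = p.id WHERE c.budget >= 82960

Execution result:
name | department | budget
Project Alpha | Support | 152533
Project Beta | Support | 167971
Project Epsilon | Engineering | 88279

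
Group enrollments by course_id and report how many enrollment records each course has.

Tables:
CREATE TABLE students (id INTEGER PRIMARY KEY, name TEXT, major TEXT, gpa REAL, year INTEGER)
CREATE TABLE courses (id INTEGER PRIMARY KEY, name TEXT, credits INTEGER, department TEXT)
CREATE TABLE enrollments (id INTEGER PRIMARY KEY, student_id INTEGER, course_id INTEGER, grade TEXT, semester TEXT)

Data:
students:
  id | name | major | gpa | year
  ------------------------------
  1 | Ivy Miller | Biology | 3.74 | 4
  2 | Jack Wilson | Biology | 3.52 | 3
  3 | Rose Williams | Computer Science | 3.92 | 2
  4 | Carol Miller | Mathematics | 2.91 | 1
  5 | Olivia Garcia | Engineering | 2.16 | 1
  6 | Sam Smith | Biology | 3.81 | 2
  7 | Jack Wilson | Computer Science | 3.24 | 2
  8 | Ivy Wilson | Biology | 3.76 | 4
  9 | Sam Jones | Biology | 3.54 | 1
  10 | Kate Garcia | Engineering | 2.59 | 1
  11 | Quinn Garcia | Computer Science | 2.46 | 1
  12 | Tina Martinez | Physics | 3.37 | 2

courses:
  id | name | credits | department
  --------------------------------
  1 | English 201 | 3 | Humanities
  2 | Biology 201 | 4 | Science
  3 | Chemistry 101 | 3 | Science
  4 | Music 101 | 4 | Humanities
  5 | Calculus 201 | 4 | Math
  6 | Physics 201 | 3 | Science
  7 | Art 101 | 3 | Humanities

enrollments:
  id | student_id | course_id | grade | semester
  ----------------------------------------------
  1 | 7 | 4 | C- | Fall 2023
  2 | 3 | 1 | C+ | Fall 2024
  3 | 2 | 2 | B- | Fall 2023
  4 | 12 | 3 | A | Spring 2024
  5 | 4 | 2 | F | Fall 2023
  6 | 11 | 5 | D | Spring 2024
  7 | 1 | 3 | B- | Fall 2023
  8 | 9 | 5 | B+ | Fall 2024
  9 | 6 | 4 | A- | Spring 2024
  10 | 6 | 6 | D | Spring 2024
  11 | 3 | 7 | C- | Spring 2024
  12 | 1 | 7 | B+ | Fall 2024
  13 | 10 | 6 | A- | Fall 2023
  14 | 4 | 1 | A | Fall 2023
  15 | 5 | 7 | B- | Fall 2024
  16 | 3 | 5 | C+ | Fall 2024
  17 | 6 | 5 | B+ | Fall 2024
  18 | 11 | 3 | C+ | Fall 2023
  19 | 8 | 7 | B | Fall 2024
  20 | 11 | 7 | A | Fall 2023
SELECT course_id, COUNT(*) AS enrollment_count FROM enrollments GROUP BY course_id

Execution result:
course_id | enrollment_count
1 | 2
2 | 2
3 | 3
4 | 2
5 | 4
6 | 2
7 | 5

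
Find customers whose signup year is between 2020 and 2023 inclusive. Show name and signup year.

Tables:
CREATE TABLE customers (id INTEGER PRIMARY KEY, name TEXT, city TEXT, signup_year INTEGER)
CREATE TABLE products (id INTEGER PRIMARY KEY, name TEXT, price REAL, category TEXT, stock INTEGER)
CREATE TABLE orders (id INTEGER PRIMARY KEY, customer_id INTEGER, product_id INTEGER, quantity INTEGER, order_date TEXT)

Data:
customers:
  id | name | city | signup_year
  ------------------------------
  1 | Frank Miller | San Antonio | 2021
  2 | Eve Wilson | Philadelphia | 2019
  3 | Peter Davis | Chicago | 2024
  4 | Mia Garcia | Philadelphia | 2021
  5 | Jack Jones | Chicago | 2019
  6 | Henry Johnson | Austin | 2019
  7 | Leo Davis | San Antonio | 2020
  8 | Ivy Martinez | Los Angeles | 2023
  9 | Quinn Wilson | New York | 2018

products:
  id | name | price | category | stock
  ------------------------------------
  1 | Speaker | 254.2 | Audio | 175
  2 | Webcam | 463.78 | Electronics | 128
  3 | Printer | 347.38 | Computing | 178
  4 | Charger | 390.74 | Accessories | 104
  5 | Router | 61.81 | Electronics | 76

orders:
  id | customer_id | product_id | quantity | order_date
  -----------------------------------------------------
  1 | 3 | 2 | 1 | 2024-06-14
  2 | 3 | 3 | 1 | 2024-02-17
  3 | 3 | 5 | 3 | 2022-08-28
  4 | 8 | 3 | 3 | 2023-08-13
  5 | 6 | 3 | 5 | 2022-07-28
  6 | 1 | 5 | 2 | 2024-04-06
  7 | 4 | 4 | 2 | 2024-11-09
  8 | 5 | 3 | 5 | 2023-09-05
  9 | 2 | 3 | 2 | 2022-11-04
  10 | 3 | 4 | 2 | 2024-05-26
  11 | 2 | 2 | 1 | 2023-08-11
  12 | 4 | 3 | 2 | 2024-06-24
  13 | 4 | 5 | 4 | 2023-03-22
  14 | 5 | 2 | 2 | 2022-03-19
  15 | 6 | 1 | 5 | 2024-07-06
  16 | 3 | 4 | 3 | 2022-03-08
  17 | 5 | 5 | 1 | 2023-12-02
SELECT name, signup_year FROM customers WHERE signup_year BETWEEN 2020 AND 2023

Execution result:
name | signup_year
Frank Miller | 2021
Mia Garcia | 2021
Leo Davis | 2020
Ivy Martinez | 2023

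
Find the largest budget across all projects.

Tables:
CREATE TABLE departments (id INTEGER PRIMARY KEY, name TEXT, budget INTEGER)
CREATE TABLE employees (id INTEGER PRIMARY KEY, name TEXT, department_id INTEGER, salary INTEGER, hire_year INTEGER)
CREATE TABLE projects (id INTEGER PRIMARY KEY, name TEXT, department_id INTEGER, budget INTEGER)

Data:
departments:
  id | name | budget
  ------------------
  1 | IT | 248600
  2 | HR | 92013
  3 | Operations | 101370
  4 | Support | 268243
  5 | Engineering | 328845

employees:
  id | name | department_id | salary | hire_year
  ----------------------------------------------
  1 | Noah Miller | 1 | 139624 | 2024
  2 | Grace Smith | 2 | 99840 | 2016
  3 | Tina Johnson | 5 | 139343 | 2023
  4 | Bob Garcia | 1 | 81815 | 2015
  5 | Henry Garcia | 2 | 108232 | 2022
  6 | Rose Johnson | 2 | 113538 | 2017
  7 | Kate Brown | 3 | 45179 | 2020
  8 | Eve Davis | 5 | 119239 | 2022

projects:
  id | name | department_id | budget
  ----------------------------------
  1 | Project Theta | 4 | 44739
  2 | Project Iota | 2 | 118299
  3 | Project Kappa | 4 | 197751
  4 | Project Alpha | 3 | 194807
SELECT MAX(budget) FROM projects

Execution result:
197751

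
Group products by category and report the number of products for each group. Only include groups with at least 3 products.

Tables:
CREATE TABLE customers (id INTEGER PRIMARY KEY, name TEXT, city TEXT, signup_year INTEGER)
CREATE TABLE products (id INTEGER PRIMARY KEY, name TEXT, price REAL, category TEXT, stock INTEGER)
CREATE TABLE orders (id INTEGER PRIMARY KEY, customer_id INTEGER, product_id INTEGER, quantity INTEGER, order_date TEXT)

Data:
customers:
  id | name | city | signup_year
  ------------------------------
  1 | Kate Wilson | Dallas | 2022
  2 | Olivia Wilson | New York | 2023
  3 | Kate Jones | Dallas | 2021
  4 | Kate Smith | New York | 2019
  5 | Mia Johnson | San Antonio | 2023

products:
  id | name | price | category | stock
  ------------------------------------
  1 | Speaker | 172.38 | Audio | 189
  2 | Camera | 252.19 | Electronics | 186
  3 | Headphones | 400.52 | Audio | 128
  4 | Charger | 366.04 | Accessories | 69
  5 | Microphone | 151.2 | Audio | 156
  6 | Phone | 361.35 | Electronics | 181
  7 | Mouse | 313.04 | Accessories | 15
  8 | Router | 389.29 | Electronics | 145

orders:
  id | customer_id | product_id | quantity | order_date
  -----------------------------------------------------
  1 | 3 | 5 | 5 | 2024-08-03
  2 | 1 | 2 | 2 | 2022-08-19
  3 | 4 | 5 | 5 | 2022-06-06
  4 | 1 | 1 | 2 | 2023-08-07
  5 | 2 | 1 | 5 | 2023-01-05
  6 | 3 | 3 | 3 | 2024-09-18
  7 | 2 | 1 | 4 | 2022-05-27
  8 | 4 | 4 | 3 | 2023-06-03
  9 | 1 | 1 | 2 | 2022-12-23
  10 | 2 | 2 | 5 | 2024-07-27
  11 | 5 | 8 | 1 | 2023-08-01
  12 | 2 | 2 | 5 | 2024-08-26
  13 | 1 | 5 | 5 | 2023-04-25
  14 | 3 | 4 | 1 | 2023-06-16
SELECT category, COUNT(*) AS n FROM products GROUP BY category HAVING COUNT(*) >= 3

Execution result:
category | n
Audio | 3
Electronics | 3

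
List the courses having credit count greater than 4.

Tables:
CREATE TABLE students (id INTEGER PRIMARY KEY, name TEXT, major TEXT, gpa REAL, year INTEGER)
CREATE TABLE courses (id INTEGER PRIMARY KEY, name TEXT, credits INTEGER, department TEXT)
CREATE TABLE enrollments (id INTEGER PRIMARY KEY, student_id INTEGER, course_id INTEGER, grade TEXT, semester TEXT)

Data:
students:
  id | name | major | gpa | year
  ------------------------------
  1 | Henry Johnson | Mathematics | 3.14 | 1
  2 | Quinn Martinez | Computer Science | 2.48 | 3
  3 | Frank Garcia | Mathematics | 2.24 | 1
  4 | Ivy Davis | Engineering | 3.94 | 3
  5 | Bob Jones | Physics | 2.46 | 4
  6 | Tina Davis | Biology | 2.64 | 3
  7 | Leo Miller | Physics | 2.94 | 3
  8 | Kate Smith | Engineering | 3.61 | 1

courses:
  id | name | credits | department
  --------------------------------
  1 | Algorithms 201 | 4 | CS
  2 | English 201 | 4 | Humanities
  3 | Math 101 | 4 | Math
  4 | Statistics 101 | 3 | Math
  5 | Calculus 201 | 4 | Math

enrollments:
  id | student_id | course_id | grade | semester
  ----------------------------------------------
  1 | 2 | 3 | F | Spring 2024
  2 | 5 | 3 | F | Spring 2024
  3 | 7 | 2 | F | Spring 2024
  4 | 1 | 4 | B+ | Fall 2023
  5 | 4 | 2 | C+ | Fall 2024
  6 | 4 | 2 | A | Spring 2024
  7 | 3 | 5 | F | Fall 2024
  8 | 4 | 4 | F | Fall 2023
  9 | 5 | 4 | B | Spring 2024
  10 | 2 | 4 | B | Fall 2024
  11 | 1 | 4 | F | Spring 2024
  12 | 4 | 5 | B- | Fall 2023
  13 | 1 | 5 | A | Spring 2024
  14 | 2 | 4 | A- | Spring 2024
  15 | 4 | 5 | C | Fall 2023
SELECT name, credits FROM courses WHERE credits > 4

Execution result:
(no rows)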